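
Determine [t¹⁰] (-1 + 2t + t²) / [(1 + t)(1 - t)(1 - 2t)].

340

Partial fractions give a closed form: a_n = (-1/3)·(-1)^n + (-1)·1^n + (1/3)·2^n.
At n = 10: a_10 = 340.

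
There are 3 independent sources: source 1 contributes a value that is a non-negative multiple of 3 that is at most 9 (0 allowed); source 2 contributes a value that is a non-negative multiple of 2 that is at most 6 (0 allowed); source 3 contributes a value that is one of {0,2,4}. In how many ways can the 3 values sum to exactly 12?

3

The generating function for the choices is (1 + q³ + q⁶ + q⁹)·(1 + q² + q⁴ + q⁶)·(1 + q² + q⁴); the count is [q¹²].
(1 + q³ + q⁶ + q⁹) has coefficients 1,0,0,1,0,0,1,0,0,1 for degrees 0…9.
(1 + q² + q⁴ + q⁶) has coefficients 1,0,1,0,1,0,1,0,0,0,0,0,0 for degrees 0…12.
Finally multiplying by (1 + q² + q⁴), the product of all factors after the first has coefficients 1,0,2,0,3,0,3,0,2,0,1,0,0 for degrees 0…12.
[q¹²] = 1·0 + 1·0 + 1·3 + 1·0 = 3.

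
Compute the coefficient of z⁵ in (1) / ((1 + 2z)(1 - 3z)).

133

Partial fractions give a closed form: a_n = (2/5)·(-2)^n + (3/5)·3^n.
At n = 5: a_5 = 133.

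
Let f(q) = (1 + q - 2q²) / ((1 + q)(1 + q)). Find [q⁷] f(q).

The denominator gives the recurrence a_n = −2a_(n−1) − a_(n−2) for n ≥ 3; the numerator fixes a_0 = 1, a_1 = -1, a_2 = -1.
Iterating: 1, -1, -1, 3, -5, 7, -9, 11, so a_7 = 11.

11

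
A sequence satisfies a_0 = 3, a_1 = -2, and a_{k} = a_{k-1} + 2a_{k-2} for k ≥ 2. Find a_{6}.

24

The ordinary generating function has denominator 1 - y - 2y^2.
Iterating the recurrence: a_0,…,a_{6} = 3, -2, 4, 0, 8, 8, 24.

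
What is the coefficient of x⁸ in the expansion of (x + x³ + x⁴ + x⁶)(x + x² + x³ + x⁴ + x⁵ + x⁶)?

3

(x + x³ + x⁴ + x⁶) has coefficients 0,1,0,1,1,0,1 for degrees 0…6.
(x + x² + x³ + x⁴ + x⁵ + x⁶) has coefficients 0,1,1,1,1,1,1,0,0 for degrees 0…8.
[x⁸] = 1·0 + 1·1 + 1·1 + 1·1 = 3.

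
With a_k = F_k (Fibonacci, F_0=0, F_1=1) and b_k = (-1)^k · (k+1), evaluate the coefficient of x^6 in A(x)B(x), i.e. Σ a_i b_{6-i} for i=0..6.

-2

The convolution is the t^6 coefficient of A(t)B(t).
Σ = 0·7 + 1·(-6) + 1·5 + 2·(-4) + 3·3 + 5·(-2) + 8·1 = -2.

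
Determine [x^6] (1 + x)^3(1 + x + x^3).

(1 + x)^3 has coefficients 1,3,3,1 for degrees 0…3.
(1 + x + x^3) has coefficients 1,1,0,1,0,0,0 for degrees 0…6.
[x^6] = 1·0 + 3·0 + 3·0 + 1·1 = 1.

1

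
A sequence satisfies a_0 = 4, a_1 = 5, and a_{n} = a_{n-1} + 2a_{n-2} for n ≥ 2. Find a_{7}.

The ordinary generating function has denominator 1 - y - 2y^2.
Iterating the recurrence: a_0,…,a_{7} = 4, 5, 13, 23, 49, 95, 193, 383.

383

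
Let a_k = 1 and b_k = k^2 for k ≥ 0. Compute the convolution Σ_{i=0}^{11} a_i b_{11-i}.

Write out a_i and b_{11-i} for i = 0,…,11 and sum the products.
Σ = 1·121 + 1·100 + 1·81 + 1·64 + 1·49 + 1·36 + 1·25 + 1·16 + 1·9 + 1·4 + 1·1 + 1·0 = 506.

506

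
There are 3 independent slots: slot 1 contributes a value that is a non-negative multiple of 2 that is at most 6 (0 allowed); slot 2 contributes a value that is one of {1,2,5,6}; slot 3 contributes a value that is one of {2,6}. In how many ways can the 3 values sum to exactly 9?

3

The generating function for the choices is (1 + z^2 + z^4 + z^6)·(z + z^2 + z^5 + z^6)·(z^2 + z^6); the count is [z^9].
(1 + z^2 + z^4 + z^6) has coefficients 1,0,1,0,1,0,1 for degrees 0…6.
(z + z^2 + z^5 + z^6) has coefficients 0,1,1,0,0,1,1,0,0,0 for degrees 0…9.
Finally multiplying by (z^2 + z^6), the product of all factors after the first has coefficients 0,0,0,1,1,0,0,2,2,0 for degrees 0…9.
[z^9] = 1·0 + 1·2 + 1·0 + 1·1 = 3.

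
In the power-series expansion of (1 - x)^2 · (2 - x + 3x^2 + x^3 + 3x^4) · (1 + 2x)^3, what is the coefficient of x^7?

(1 - x)^2 has coefficients 1,-2,1 for degrees 0…2.
(2 - x + 3x^2 + x^3 + 3x^4) has coefficients 2,-1,3,1,3,0,0,0 for degrees 0…7.
Finally multiplying by (1 + 2x)^3, the product of all factors after the first has coefficients 2,11,21,23,37,54,44,24 for degrees 0…7.
[x^7] = 1·24 − 2·44 + 1·54 = -10.

-10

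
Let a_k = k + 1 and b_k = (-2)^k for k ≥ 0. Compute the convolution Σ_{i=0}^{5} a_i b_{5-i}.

This is [x^5] in the product of the two ordinary generating functions.
Σ = 1·(-32) + 2·16 + 3·(-8) + 4·4 + 5·(-2) + 6·1 = -12.

-12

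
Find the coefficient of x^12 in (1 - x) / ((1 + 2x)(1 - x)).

The denominator gives the recurrence a_n = −a_(n−1) + 2a_(n−2) for n ≥ 2; the numerator fixes a_0 = 1, a_1 = -2.
Iterating: 1, -2, 4, -8, 16, -32, 64, -128, 256, -512, 1024, -2048, 4096, so a_12 = 4096.

4096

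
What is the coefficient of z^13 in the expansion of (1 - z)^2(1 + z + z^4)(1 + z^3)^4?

3

(1 - z)^2 has coefficients 1,-2,1 for degrees 0…2.
(1 + z + z^4) has coefficients 1,1,0,0,1,0,0,0,0,0,0,0,0,0 for degrees 0…13.
Finally multiplying by (1 + z^3)^4, the product of all factors after the first has coefficients 1,1,0,4,5,0,6,10,0,4,10,0,1,5 for degrees 0…13.
[z^13] = 1·5 − 2·1 + 1·0 = 3.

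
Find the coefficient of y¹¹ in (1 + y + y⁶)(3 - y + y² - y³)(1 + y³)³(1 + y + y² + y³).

11

(1 + y + y⁶) has coefficients 1,1,0,0,0,0,1 for degrees 0…6.
(3 - y + y² - y³) has coefficients 3,-1,1,-1,0,0,0,0,0,0,0,0 for degrees 0…11.
Multiplying by (1 + y³)³ gives running coefficients 3,-1,1,8,-3,3,6,-3,3,0,-1,1 for degrees 0…11.
Finally multiplying by (1 + y + y² + y³), the product of all factors after the first has coefficients 3,2,3,11,5,9,14,3,9,6,-1,3 for degrees 0…11.
[y¹¹] = 1·3 + 1·(-1) + 1·9 = 11.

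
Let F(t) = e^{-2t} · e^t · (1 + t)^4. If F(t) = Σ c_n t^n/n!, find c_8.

The EGF product rule gives c_8 = Σ_{k_1+k_2+k_3=8} C(8; k_1,k_2,k_3) · ∏ g_i(k_i), where e^{-2t} gives (-2)^k; e^t gives (1)^k; (1+t)^4 gives the falling factorial (4)_k.
g_1(k) for k = 0…8: 1, -2, 4, -8, 16, -32, 64, -128, 256.
g_2(k) for k = 0…8: 1, 1, 1, 1, 1, 1, 1, 1, 1.
g_3(k) for k = 0…8: 1, 4, 12, 24, 24, 0, 0, 0, 0.
First combine the last two factors: h(k) = Σ_j C(k,j)·g_2(j)·g_3(k−j) for k = 0…8: 1, 5, 21, 73, 209, 501, 1045, 1961, 3393.
c_8 = Σ_k C(8,k)·g_1(k)·h(8−k) = 1·1·3393 + 8·(-2)·1961 + 28·4·1045 + 56·(-8)·501 + 70·16·209 + 56·(-32)·73 + 28·64·21 + 8·(-128)·5 + 1·256·1 = 3393 − 31376 + 117040 − 224448 + 234080 − 130816 + 37632 − 5120 + 256 = 641.

641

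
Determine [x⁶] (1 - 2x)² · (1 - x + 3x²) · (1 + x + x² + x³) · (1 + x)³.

14

(1 - 2x)² has coefficients 1,-4,4 for degrees 0…2.
(1 - x + 3x²) has coefficients 1,-1,3,0,0,0,0 for degrees 0…6.
Multiplying by (1 + x + x² + x³) gives running coefficients 1,0,3,3,2,3,0 for degrees 0…6.
Finally multiplying by (1 + x)³, the product of all factors after the first has coefficients 1,3,6,13,20,21,18 for degrees 0…6.
[x⁶] = 1·18 − 4·21 + 4·20 = 14.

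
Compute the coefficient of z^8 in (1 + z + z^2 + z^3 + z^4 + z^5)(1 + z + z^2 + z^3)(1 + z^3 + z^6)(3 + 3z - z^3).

41

(1 + z + z^2 + z^3 + z^4 + z^5) has coefficients 1,1,1,1,1,1 for degrees 0…5.
(1 + z + z^2 + z^3) has coefficients 1,1,1,1,0,0,0,0,0 for degrees 0…8.
Multiplying by (1 + z^3 + z^6) gives running coefficients 1,1,1,2,1,1,2,1,1 for degrees 0…8.
Finally multiplying by (3 + 3z - z^3), the product of all factors after the first has coefficients 3,6,6,8,8,5,7,8,5 for degrees 0…8.
[z^8] = 1·5 + 1·8 + 1·7 + 1·5 + 1·8 + 1·8 = 41.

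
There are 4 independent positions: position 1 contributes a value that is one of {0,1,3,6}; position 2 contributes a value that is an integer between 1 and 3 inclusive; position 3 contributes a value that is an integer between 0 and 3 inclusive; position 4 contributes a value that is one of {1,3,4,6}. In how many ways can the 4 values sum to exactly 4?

The generating function for the choices is (1 + t + t³ + t⁶)·(t + t² + t³)·(1 + t + t² + t³)·(t + t³ + t⁴ + t⁶); the count is [t⁴].
(1 + t + t³ + t⁶) has coefficients 1,1,0,1,0 for degrees 0…4.
(t + t² + t³) has coefficients 0,1,1,1,0 for degrees 0…4.
Multiplying by (1 + t + t² + t³) gives running coefficients 0,1,2,3,3 for degrees 0…4.
Finally multiplying by (t + t³ + t⁴ + t⁶), the product of all factors after the first has coefficients 0,0,1,2,4 for degrees 0…4.
[t⁴] = 1·4 + 1·2 + 1·0 = 6.

6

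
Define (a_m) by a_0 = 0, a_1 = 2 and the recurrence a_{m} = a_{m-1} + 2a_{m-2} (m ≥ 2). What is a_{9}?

The ordinary generating function has denominator 1 - t - 2t^2.
Iterating the recurrence: a_0,…,a_{9} = 0, 2, 2, 6, 10, 22, 42, 86, 170, 342.

342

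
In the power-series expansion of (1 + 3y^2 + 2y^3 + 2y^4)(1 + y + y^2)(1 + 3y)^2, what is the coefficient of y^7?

48

(1 + 3y^2 + 2y^3 + 2y^4) has coefficients 1,0,3,2,2 for degrees 0…4.
(1 + y + y^2) has coefficients 1,1,1,0,0,0,0,0 for degrees 0…7.
Finally multiplying by (1 + 3y)^2, the product of all factors after the first has coefficients 1,7,16,15,9,0,0,0 for degrees 0…7.
[y^7] = 1·0 + 3·0 + 2·9 + 2·15 = 48.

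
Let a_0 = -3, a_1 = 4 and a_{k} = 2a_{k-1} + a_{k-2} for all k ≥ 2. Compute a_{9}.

2716

The ordinary generating function has denominator 1 - 2q - q^2.
Iterating the recurrence: a_0,…,a_{9} = -3, 4, 5, 14, 33, 80, 193, 466, 1125, 2716.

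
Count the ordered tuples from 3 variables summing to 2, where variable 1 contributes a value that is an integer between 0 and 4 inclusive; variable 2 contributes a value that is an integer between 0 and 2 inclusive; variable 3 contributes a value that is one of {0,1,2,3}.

The generating function for the choices is (1 + t + t^2 + t^3 + t^4)·(1 + t + t^2)·(1 + t + t^2 + t^3); the count is [t^2].
(1 + t + t^2 + t^3 + t^4) has coefficients 1,1,1 for degrees 0…2.
(1 + t + t^2) has coefficients 1,1,1 for degrees 0…2.
Finally multiplying by (1 + t + t^2 + t^3), the product of all factors after the first has coefficients 1,2,3 for degrees 0…2.
[t^2] = 1·3 + 1·2 + 1·1 = 6.

6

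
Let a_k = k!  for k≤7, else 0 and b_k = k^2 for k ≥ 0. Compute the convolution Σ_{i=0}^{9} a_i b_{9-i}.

The convolution is the x^9 coefficient of A(x)B(x).
Σ = 1·81 + 1·64 + 2·49 + 6·36 + 24·25 + 120·16 + 720·9 + 5040·4 + 0·1 + 0·0 = 29619.

29619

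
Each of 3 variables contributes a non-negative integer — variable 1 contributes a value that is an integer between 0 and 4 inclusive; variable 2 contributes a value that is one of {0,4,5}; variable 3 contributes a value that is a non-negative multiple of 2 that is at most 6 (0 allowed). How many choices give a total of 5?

4

The generating function for the choices is (1 + q + q² + q³ + q⁴)·(1 + q⁴ + q⁵)·(1 + q² + q⁴ + q⁶); the count is [q⁵].
(1 + q + q² + q³ + q⁴) has coefficients 1,1,1,1,1 for degrees 0…4.
(1 + q⁴ + q⁵) has coefficients 1,0,0,0,1,1 for degrees 0…5.
Finally multiplying by (1 + q² + q⁴ + q⁶), the product of all factors after the first has coefficients 1,0,1,0,2,1 for degrees 0…5.
[q⁵] = 1·1 + 1·2 + 1·0 + 1·1 + 1·0 = 4.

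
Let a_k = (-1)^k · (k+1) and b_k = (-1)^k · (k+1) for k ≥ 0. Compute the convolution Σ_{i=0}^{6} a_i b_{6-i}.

84

Write out a_i and b_{6-i} for i = 0,…,6 and sum the products.
Σ = 1·7 − 2·(-6) + 3·5 − 4·(-4) + 5·3 − 6·(-2) + 7·1 = 84.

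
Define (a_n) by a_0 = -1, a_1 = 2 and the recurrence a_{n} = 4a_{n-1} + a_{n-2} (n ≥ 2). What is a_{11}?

The ordinary generating function has denominator 1 - 4y - y^2.
Iterating the recurrence: a_0,…,a_{11} = -1, 2, 7, 30, 127, 538, 2279, 9654, 40895, 173234, 733831, 3108558.

3108558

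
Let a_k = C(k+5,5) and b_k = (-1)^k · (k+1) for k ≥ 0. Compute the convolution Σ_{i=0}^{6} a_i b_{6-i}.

This is [x^6] in the product of the two ordinary generating functions.
Σ = 1·7 + 6·(-6) + 21·5 + 56·(-4) + 126·3 + 252·(-2) + 462·1 = 188.

188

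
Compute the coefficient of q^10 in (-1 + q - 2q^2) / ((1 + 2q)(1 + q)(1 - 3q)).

Partial fractions give a closed form: a_n = (-8/5)·(-2)^n + (1)·(-1)^n + (-2/5)·3^n.
At n = 10: a_10 = -25257.

-25257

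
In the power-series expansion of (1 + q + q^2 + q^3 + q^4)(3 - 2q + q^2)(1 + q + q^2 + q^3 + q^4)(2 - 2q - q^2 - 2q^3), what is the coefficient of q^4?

-10

(1 + q + q^2 + q^3 + q^4) has coefficients 1,1,1,1,1 for degrees 0…4.
(3 - 2q + q^2) has coefficients 3,-2,1,0,0 for degrees 0…4.
Multiplying by (1 + q + q^2 + q^3 + q^4) gives running coefficients 3,1,2,2,2 for degrees 0…4.
Finally multiplying by (2 - 2q - q^2 - 2q^3), the product of all factors after the first has coefficients 6,-4,-1,-7,-4 for degrees 0…4.
[q^4] = 1·(-4) + 1·(-7) + 1·(-1) + 1·(-4) + 1·6 = -10.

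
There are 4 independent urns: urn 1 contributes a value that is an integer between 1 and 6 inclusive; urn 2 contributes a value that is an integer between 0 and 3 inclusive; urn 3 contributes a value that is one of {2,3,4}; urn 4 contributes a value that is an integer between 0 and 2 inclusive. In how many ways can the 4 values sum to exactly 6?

18

The generating function for the choices is (q + q^2 + q^3 + q^4 + q^5 + q^6)·(1 + q + q^2 + q^3)·(q^2 + q^3 + q^4)·(1 + q + q^2); the count is [q^6].
(q + q^2 + q^3 + q^4 + q^5 + q^6) has coefficients 0,1,1,1,1,1,1 for degrees 0…6.
(1 + q + q^2 + q^3) has coefficients 1,1,1,1,0,0,0 for degrees 0…6.
Multiplying by (q^2 + q^3 + q^4) gives running coefficients 0,0,1,2,3,3,2 for degrees 0…6.
Finally multiplying by (1 + q + q^2), the product of all factors after the first has coefficients 0,0,1,3,6,8,8 for degrees 0…6.
[q^6] = 1·8 + 1·6 + 1·3 + 1·1 + 1·0 + 1·0 = 18.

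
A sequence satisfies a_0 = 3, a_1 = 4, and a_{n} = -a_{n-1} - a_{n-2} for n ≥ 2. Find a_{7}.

4

The ordinary generating function has denominator 1 + y + y^2.
Iterating the recurrence: a_0,…,a_{7} = 3, 4, -7, 3, 4, -7, 3, 4.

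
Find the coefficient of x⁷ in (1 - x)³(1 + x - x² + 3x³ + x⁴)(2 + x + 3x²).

(1 - x)³ has coefficients 1,-3,3,-1 for degrees 0…3.
(1 + x - x² + 3x³ + x⁴) has coefficients 1,1,-1,3,1,0,0,0 for degrees 0…7.
Finally multiplying by (2 + x + 3x²), the product of all factors after the first has coefficients 2,3,2,8,2,10,3,0 for degrees 0…7.
[x⁷] = 1·0 − 3·3 + 3·10 − 1·2 = 19.

19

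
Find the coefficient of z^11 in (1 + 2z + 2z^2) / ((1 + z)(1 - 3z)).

The denominator gives the recurrence a_n = 2a_(n−1) + 3a_(n−2) for n ≥ 3; the numerator fixes a_0 = 1, a_1 = 4, a_2 = 13.
Iterating: 1, 4, 13, 38, 115, 344, 1033, 3098, 9295, 27884, 83653, 250958, so a_11 = 250958.

250958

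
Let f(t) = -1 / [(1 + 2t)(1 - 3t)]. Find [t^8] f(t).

The denominator gives the recurrence a_n = a_(n−1) + 6a_(n−2) for n ≥ 2; the numerator fixes a_0 = -1, a_1 = -1.
Iterating: -1, -1, -7, -13, -55, -133, -463, -1261, -4039, so a_8 = -4039.

-4039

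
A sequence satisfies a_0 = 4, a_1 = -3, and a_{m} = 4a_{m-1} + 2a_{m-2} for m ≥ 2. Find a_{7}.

The ordinary generating function has denominator 1 - 4x - 2x^2.
Iterating the recurrence: a_0,…,a_{7} = 4, -3, -4, -22, -96, -428, -1904, -8472.

-8472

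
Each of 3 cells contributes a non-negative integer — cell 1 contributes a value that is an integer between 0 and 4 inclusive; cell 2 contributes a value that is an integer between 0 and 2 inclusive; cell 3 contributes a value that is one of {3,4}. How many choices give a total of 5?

The generating function for the choices is (1 + z + z^2 + z^3 + z^4)·(1 + z + z^2)·(z^3 + z^4); the count is [z^5].
(1 + z + z^2 + z^3 + z^4) has coefficients 1,1,1,1,1 for degrees 0…4.
(1 + z + z^2) has coefficients 1,1,1,0,0,0 for degrees 0…5.
Finally multiplying by (z^3 + z^4), the product of all factors after the first has coefficients 0,0,0,1,2,2 for degrees 0…5.
[z^5] = 1·2 + 1·2 + 1·1 + 1·0 + 1·0 = 5.

5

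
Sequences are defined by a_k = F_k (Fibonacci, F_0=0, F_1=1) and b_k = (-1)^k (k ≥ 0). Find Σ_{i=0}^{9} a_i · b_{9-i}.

The convolution is the t^9 coefficient of A(t)B(t).
Σ = 0·(-1) + 1·1 + 1·(-1) + 2·1 + 3·(-1) + 5·1 + 8·(-1) + 13·1 + 21·(-1) + 34·1 = 22.

22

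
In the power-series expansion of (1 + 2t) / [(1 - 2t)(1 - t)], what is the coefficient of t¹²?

16381

The denominator gives the recurrence a_n = 3a_(n−1) − 2a_(n−2) for n ≥ 2; the numerator fixes a_0 = 1, a_1 = 5.
Iterating: 1, 5, 13, 29, 61, 125, 253, 509, 1021, 2045, 4093, 8189, 16381, so a_12 = 16381.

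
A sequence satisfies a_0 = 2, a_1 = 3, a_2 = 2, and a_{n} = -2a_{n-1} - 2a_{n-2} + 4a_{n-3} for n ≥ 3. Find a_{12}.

4032

The ordinary generating function has denominator 1 + 2t + 2t^2 - 4t^3.
Iterating the recurrence: a_0,…,a_{12} = 2, 3, 2, -2, 12, -12, -8, 88, -208, 208, 352, -1952, 4032.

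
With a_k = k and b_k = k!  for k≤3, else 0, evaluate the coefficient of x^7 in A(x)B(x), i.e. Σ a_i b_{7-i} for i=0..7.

The convolution is the x^7 coefficient of A(x)B(x).
Σ = 0·0 + 1·0 + 2·0 + 3·0 + 4·6 + 5·2 + 6·1 + 7·1 = 47.

47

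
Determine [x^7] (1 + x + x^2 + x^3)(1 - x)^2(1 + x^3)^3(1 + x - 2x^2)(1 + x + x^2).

-2

(1 + x + x^2 + x^3) has coefficients 1,1,1,1 for degrees 0…3.
(1 - x)^2 has coefficients 1,-2,1,0,0,0,0,0 for degrees 0…7.
Multiplying by (1 + x^3)^3 gives running coefficients 1,-2,1,3,-6,3,3,-6 for degrees 0…7.
Multiplying by (1 + x - 2x^2) gives running coefficients 1,-1,-3,8,-5,-9,18,-9 for degrees 0…7.
Finally multiplying by (1 + x + x^2), the product of all factors after the first has coefficients 1,0,-3,4,0,-6,4,0 for degrees 0…7.
[x^7] = 1·0 + 1·4 + 1·(-6) + 1·0 = -2.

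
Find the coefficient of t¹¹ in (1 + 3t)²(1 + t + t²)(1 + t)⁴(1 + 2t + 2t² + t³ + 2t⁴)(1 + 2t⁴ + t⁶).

(1 + 3t)² has coefficients 1,6,9 for degrees 0…2.
(1 + t + t²) has coefficients 1,1,1,0,0,0,0,0,0,0,0,0 for degrees 0…11.
Multiplying by (1 + t)⁴ gives running coefficients 1,5,11,14,11,5,1,0,0,0,0,0 for degrees 0…11.
Multiplying by (1 + 2t + 2t² + t³ + 2t⁴) gives running coefficients 1,7,23,47,68,76,69,51,29,11,2,0 for degrees 0…11.
Finally multiplying by (1 + 2t⁴ + t⁶), the product of all factors after the first has coefficients 1,7,23,47,70,90,116,152,188,210,208,178 for degrees 0…11.
[t¹¹] = 1·178 + 6·208 + 9·210 = 3316.

3316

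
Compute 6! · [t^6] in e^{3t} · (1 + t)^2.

6075

The EGF product rule gives c_6 = Σ_{k_1+k_2=6} C(6; k_1,k_2) · ∏ g_i(k_i), where e^{3t} gives (3)^k; (1+t)^2 gives the falling factorial (2)_k.
g_1(k) for k = 0…6: 1, 3, 9, 27, 81, 243, 729.
g_2(k) for k = 0…6: 1, 2, 2, 0, 0, 0, 0.
c_6 = Σ_k C(6,k)·g_1(k)·g_2(6−k) = 15·81·2 + 6·243·2 + 1·729·1 = 2430 + 2916 + 729 = 6075.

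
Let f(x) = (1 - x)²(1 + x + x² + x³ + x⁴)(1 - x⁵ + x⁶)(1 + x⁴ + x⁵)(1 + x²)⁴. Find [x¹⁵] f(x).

-10

(1 - x)² has coefficients 1,-2,1 for degrees 0…2.
(1 + x + x² + x³ + x⁴) has coefficients 1,1,1,1,1,0,0,0,0,0,0,0,0,0,0,0 for degrees 0…15.
Multiplying by (1 - x⁵ + x⁶) gives running coefficients 1,1,1,1,1,-1,0,0,0,0,1,0,0,0,0,0 for degrees 0…15.
Multiplying by (1 + x⁴ + x⁵) gives running coefficients 1,1,1,1,2,1,2,2,2,0,0,0,0,0,1,1 for degrees 0…15.
Finally multiplying by (1 + x²)⁴, the product of all factors after the first has coefficients 1,1,5,5,12,11,20,16,27,19,29,17,22,9,11,3 for degrees 0…15.
[x¹⁵] = 1·3 − 2·11 + 1·9 = -10.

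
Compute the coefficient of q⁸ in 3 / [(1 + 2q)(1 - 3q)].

12117

The denominator gives the recurrence a_n = a_(n−1) + 6a_(n−2) for n ≥ 2; the numerator fixes a_0 = 3, a_1 = 3.
Iterating: 3, 3, 21, 39, 165, 399, 1389, 3783, 12117, so a_8 = 12117.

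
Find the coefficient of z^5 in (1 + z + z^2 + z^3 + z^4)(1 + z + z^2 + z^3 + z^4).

4

(1 + z + z^2 + z^3 + z^4) has coefficients 1,1,1,1,1 for degrees 0…4.
(1 + z + z^2 + z^3 + z^4) has coefficients 1,1,1,1,1,0 for degrees 0…5.
[z^5] = 1·0 + 1·1 + 1·1 + 1·1 + 1·1 = 4.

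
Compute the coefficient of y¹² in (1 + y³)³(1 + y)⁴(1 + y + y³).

(1 + y³)³ has coefficients 1,0,0,3,0,0,3,0,0,1 for degrees 0…9.
(1 + y)⁴ has coefficients 1,4,6,4,1,0,0,0,0,0,0,0,0 for degrees 0…12.
Finally multiplying by (1 + y + y³), the product of all factors after the first has coefficients 1,5,10,11,9,7,4,1,0,0,0,0,0 for degrees 0…12.
[y¹²] = 1·0 + 3·0 + 3·4 + 1·11 = 23.

23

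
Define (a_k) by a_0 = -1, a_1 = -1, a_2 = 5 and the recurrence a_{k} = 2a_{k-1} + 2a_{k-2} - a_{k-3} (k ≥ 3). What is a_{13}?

159839

The ordinary generating function has denominator 1 - 2t - 2t^2 + t^3.
Iterating the recurrence: a_0,…,a_{13} = -1, -1, 5, 9, 29, 71, 191, 495, 1301, 3401, 8909, 23319, 61055, 159839.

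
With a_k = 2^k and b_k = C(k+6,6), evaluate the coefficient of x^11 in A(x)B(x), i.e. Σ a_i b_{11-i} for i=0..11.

230964

The convolution is the x^11 coefficient of A(x)B(x).
Σ = 1·12376 + 2·8008 + 4·5005 + 8·3003 + 16·1716 + 32·924 + 64·462 + 128·210 + 256·84 + 512·28 + 1024·7 + 2048·1 = 230964.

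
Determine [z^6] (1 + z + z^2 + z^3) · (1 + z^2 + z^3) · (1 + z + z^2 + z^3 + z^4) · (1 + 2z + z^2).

39

(1 + z + z^2 + z^3) has coefficients 1,1,1,1 for degrees 0…3.
(1 + z^2 + z^3) has coefficients 1,0,1,1,0,0,0 for degrees 0…6.
Multiplying by (1 + z + z^2 + z^3 + z^4) gives running coefficients 1,1,2,3,3,2,2 for degrees 0…6.
Finally multiplying by (1 + 2z + z^2), the product of all factors after the first has coefficients 1,3,5,8,11,11,9 for degrees 0…6.
[z^6] = 1·9 + 1·11 + 1·11 + 1·8 = 39.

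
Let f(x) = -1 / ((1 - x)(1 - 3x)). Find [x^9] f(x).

-29524

Partial fractions give a closed form: a_n = (1/2)·1^n + (-3/2)·3^n.
At n = 9: a_9 = -29524.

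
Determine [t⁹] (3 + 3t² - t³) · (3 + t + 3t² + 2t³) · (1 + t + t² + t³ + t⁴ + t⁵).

9

(3 + 3t² - t³) has coefficients 3,0,3,-1 for degrees 0…3.
(3 + t + 3t² + 2t³) has coefficients 3,1,3,2,0,0,0,0,0,0 for degrees 0…9.
Finally multiplying by (1 + t + t² + t³ + t⁴ + t⁵), the product of all factors after the first has coefficients 3,4,7,9,9,9,6,5,2,0 for degrees 0…9.
[t⁹] = 3·0 + 3·5 − 1·6 = 9.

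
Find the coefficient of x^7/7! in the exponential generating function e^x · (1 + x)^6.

37633

The EGF product rule gives c_7 = Σ_{k_1+k_2=7} C(7; k_1,k_2) · ∏ g_i(k_i), where e^x gives (1)^k; (1+x)^6 gives the falling factorial (6)_k.
g_1(k) for k = 0…7: 1, 1, 1, 1, 1, 1, 1, 1.
g_2(k) for k = 0…7: 1, 6, 30, 120, 360, 720, 720, 0.
c_7 = Σ_k C(7,k)·g_1(k)·g_2(7−k) = 7·1·720 + 21·1·720 + 35·1·360 + 35·1·120 + 21·1·30 + 7·1·6 + 1·1·1 = 5040 + 15120 + 12600 + 4200 + 630 + 42 + 1 = 37633.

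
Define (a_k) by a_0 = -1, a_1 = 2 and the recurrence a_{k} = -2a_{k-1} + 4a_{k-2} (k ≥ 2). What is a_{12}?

The ordinary generating function has denominator 1 + 2q - 4q^2.
Iterating the recurrence: a_0,…,a_{12} = -1, 2, -8, 24, -80, 256, -832, 2688, -8704, 28160, -91136, 294912, -954368.

-954368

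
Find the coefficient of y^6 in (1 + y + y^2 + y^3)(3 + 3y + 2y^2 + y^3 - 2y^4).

-1

(1 + y + y^2 + y^3) has coefficients 1,1,1,1 for degrees 0…3.
(3 + 3y + 2y^2 + y^3 - 2y^4) has coefficients 3,3,2,1,-2,0,0 for degrees 0…6.
[y^6] = 1·0 + 1·0 + 1·(-2) + 1·1 = -1.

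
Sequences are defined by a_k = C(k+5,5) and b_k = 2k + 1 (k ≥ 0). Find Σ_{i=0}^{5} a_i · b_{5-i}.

1122

Write out a_i and b_{5-i} for i = 0,…,5 and sum the products.
Σ = 1·11 + 6·9 + 21·7 + 56·5 + 126·3 + 252·1 = 1122.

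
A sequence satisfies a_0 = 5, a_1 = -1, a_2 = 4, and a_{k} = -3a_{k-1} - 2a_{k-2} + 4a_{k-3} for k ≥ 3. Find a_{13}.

-24118

The ordinary generating function has denominator 1 + 3x + 2x^2 - 4x^3.
Iterating the recurrence: a_0,…,a_{13} = 5, -1, 4, 10, -42, 122, -242, 314, 30, -1686, 6254, -15270, 26558, -24118.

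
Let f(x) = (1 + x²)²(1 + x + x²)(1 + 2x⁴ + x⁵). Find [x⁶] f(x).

(1 + x²)² has coefficients 1,0,2,0,1 for degrees 0…4.
(1 + x + x²) has coefficients 1,1,1,0,0,0,0 for degrees 0…6.
Finally multiplying by (1 + 2x⁴ + x⁵), the product of all factors after the first has coefficients 1,1,1,0,2,3,3 for degrees 0…6.
[x⁶] = 1·3 + 2·2 + 1·1 = 8.

8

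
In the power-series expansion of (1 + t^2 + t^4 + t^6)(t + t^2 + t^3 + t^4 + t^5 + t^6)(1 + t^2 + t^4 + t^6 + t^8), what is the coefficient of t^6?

6

(1 + t^2 + t^4 + t^6) has coefficients 1,0,1,0,1,0,1 for degrees 0…6.
(t + t^2 + t^3 + t^4 + t^5 + t^6) has coefficients 0,1,1,1,1,1,1 for degrees 0…6.
Finally multiplying by (1 + t^2 + t^4 + t^6 + t^8), the product of all factors after the first has coefficients 0,1,1,2,2,3,3 for degrees 0…6.
[t^6] = 1·3 + 1·2 + 1·1 + 1·0 = 6.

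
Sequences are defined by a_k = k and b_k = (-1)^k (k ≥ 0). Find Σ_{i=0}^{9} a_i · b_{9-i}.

5

Write out a_i and b_{9-i} for i = 0,…,9 and sum the products.
Σ = 0·(-1) + 1·1 + 2·(-1) + 3·1 + 4·(-1) + 5·1 + 6·(-1) + 7·1 + 8·(-1) + 9·1 = 5.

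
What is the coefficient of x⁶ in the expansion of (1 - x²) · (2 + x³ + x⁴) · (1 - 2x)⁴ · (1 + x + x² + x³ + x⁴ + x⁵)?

6

(1 - x²) has coefficients 1,0,-1 for degrees 0…2.
(2 + x³ + x⁴) has coefficients 2,0,0,1,1,0,0 for degrees 0…6.
Multiplying by (1 - 2x)⁴ gives running coefficients 2,-16,48,-63,25,16,-8 for degrees 0…6.
Finally multiplying by (1 + x + x² + x³ + x⁴ + x⁵), the product of all factors after the first has coefficients 2,-14,34,-29,-4,12,2 for degrees 0…6.
[x⁶] = 1·2 − 1·(-4) = 6.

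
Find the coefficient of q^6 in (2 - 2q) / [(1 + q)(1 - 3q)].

Partial fractions give a closed form: a_n = (1)·(-1)^n + (1)·3^n.
At n = 6: a_6 = 730.

730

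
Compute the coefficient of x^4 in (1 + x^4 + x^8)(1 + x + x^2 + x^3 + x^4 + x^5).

(1 + x^4 + x^8) has coefficients 1,0,0,0,1 for degrees 0…4.
(1 + x + x^2 + x^3 + x^4 + x^5) has coefficients 1,1,1,1,1 for degrees 0…4.
[x^4] = 1·1 + 1·1 = 2.

2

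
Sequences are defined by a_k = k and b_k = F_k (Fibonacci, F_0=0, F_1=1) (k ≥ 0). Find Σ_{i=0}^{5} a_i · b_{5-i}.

14

The convolution is the x^5 coefficient of A(x)B(x).
Σ = 0·5 + 1·3 + 2·2 + 3·1 + 4·1 + 5·0 = 14.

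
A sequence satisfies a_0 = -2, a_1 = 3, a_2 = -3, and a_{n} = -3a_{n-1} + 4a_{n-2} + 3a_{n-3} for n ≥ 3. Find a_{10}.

The ordinary generating function has denominator 1 + 3q - 4q^2 - 3q^3.
Iterating the recurrence: a_0,…,a_{10} = -2, 3, -3, 15, -48, 195, -732, 2832, -10839, 41649, -159807.

-159807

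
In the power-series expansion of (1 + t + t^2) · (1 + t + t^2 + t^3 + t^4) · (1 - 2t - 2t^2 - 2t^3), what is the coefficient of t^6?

(1 + t + t^2) has coefficients 1,1,1 for degrees 0…2.
(1 + t + t^2 + t^3 + t^4) has coefficients 1,1,1,1,1,0,0 for degrees 0…6.
Finally multiplying by (1 - 2t - 2t^2 - 2t^3), the product of all factors after the first has coefficients 1,-1,-3,-5,-5,-6,-4 for degrees 0…6.
[t^6] = 1·(-4) + 1·(-6) + 1·(-5) = -15.

-15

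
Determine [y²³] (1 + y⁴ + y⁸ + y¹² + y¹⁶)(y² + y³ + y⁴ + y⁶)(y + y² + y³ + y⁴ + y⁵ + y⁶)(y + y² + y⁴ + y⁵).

22

(1 + y⁴ + y⁸ + y¹² + y¹⁶) has coefficients 1,0,0,0,1,0,0,0,1,0,0,0,1,0,0,0,1 for degrees 0…16.
(y² + y³ + y⁴ + y⁶) has coefficients 0,0,1,1,1,0,1,0,0,0,0,0,0,0,0,0,0,0,0,0,0,0,0,0 for degrees 0…23.
Multiplying by (y + y² + y³ + y⁴ + y⁵ + y⁶) gives running coefficients 0,0,0,1,2,3,3,4,4,3,2,1,1,0,0,0,0,0,0,0,0,0,0,0 for degrees 0…23.
Finally multiplying by (y + y² + y⁴ + y⁵), the product of all factors after the first has coefficients 0,0,0,0,1,3,5,7,10,13,13,12,11,9,6,3,2,1,0,0,0,0,0,0 for degrees 0…23.
[y²³] = 1·0 + 1·0 + 1·3 + 1·12 + 1·7 = 22.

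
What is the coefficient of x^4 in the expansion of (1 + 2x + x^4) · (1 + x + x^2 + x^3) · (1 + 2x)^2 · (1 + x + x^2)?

(1 + 2x + x^4) has coefficients 1,2,0,0,1 for degrees 0…4.
(1 + x + x^2 + x^3) has coefficients 1,1,1,1,0 for degrees 0…4.
Multiplying by (1 + 2x)^2 gives running coefficients 1,5,9,9,8 for degrees 0…4.
Finally multiplying by (1 + x + x^2), the product of all factors after the first has coefficients 1,6,15,23,26 for degrees 0…4.
[x^4] = 1·26 + 2·23 + 1·1 = 73.

73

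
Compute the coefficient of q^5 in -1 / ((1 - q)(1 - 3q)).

Partial fractions give a closed form: a_n = (1/2)·1^n + (-3/2)·3^n.
At n = 5: a_5 = -364.

-364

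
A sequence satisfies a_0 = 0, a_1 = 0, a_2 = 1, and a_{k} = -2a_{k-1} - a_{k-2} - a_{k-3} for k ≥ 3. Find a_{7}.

The ordinary generating function has denominator 1 + 2t + t^2 + t^3.
Iterating the recurrence: a_0,…,a_{7} = 0, 0, 1, -2, 3, -5, 9, -16.

-16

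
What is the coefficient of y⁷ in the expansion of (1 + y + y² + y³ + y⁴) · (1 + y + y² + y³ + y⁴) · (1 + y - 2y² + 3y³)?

(1 + y + y² + y³ + y⁴) has coefficients 1,1,1,1,1 for degrees 0…4.
(1 + y + y² + y³ + y⁴) has coefficients 1,1,1,1,1,0,0,0 for degrees 0…7.
Finally multiplying by (1 + y - 2y² + 3y³), the product of all factors after the first has coefficients 1,2,0,3,3,2,1,3 for degrees 0…7.
[y⁷] = 1·3 + 1·1 + 1·2 + 1·3 + 1·3 = 12.

12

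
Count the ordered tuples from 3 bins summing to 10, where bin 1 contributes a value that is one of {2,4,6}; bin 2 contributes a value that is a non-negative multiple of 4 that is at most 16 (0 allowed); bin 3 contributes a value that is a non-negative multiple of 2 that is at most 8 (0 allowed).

7

The generating function for the choices is (t^2 + t^4 + t^6)·(1 + t^4 + t^8 + t^12 + t^16)·(1 + t^2 + t^4 + t^6 + t^8); the count is [t^10].
(t^2 + t^4 + t^6) has coefficients 0,0,1,0,1,0,1 for degrees 0…6.
(1 + t^4 + t^8 + t^12 + t^16) has coefficients 1,0,0,0,1,0,0,0,1,0,0 for degrees 0…10.
Finally multiplying by (1 + t^2 + t^4 + t^6 + t^8), the product of all factors after the first has coefficients 1,0,1,0,2,0,2,0,3,0,2 for degrees 0…10.
[t^10] = 1·3 + 1·2 + 1·2 = 7.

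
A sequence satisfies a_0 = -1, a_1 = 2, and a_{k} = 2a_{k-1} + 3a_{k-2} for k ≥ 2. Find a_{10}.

The ordinary generating function has denominator 1 - 2x - 3x^2.
Iterating the recurrence: a_0,…,a_{10} = -1, 2, 1, 8, 19, 62, 181, 548, 1639, 4922, 14761.

14761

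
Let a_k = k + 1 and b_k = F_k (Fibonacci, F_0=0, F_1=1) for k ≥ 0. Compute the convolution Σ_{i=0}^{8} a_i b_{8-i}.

Write out a_i and b_{8-i} for i = 0,…,8 and sum the products.
Σ = 1·21 + 2·13 + 3·8 + 4·5 + 5·3 + 6·2 + 7·1 + 8·1 + 9·0 = 133.

133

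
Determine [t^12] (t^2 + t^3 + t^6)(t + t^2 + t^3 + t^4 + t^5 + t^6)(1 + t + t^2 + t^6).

5

(t^2 + t^3 + t^6) has coefficients 0,0,1,1,0,0,1 for degrees 0…6.
(t + t^2 + t^3 + t^4 + t^5 + t^6) has coefficients 0,1,1,1,1,1,1,0,0,0,0,0,0 for degrees 0…12.
Finally multiplying by (1 + t + t^2 + t^6), the product of all factors after the first has coefficients 0,1,2,3,3,3,3,3,2,1,1,1,1 for degrees 0…12.
[t^12] = 1·1 + 1·1 + 1·3 = 5.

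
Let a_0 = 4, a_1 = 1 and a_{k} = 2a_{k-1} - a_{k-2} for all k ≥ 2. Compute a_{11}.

-29

The ordinary generating function has denominator 1 - 2x + x^2.
Iterating the recurrence: a_0,…,a_{11} = 4, 1, -2, -5, -8, -11, -14, -17, -20, -23, -26, -29.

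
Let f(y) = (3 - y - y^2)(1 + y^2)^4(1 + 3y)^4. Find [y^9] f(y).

(3 - y - y^2) has coefficients 3,-1,-1 for degrees 0…2.
(1 + y^2)^4 has coefficients 1,0,4,0,6,0,4,0,1,0 for degrees 0…9.
Finally multiplying by (1 + 3y)^4, the product of all factors after the first has coefficients 1,12,58,156,303,504,652,696,703,444 for degrees 0…9.
[y^9] = 3·444 − 1·703 − 1·696 = -67.

-67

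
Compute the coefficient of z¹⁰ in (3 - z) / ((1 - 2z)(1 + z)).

1708

Partial fractions give a closed form: a_n = (5/3)·2^n + (4/3)·(-1)^n.
At n = 10: a_10 = 1708.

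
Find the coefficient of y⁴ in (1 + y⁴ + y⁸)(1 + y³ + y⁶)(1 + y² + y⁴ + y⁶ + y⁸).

(1 + y⁴ + y⁸) has coefficients 1,0,0,0,1 for degrees 0…4.
(1 + y³ + y⁶) has coefficients 1,0,0,1,0 for degrees 0…4.
Finally multiplying by (1 + y² + y⁴ + y⁶ + y⁸), the product of all factors after the first has coefficients 1,0,1,1,1 for degrees 0…4.
[y⁴] = 1·1 + 1·1 = 2.

2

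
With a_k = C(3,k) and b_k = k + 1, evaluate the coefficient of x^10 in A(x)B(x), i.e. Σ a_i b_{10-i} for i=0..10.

76

The convolution is the t^10 coefficient of A(t)B(t).
Σ = 1·11 + 3·10 + 3·9 + 1·8 + 0·7 + 0·6 + 0·5 + 0·4 + 0·3 + 0·2 + 0·1 = 76.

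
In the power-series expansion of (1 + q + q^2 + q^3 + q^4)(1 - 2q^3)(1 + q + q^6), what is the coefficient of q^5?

(1 + q + q^2 + q^3 + q^4) has coefficients 1,1,1,1,1 for degrees 0…4.
(1 - 2q^3) has coefficients 1,0,0,-2,0,0 for degrees 0…5.
Finally multiplying by (1 + q + q^6), the product of all factors after the first has coefficients 1,1,0,-2,-2,0 for degrees 0…5.
[q^5] = 1·0 + 1·(-2) + 1·(-2) + 1·0 + 1·1 = -3.

-3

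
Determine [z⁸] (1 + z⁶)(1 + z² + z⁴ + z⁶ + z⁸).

2

(1 + z⁶) has coefficients 1,0,0,0,0,0,1 for degrees 0…6.
(1 + z² + z⁴ + z⁶ + z⁸) has coefficients 1,0,1,0,1,0,1,0,1 for degrees 0…8.
[z⁸] = 1·1 + 1·1 = 2.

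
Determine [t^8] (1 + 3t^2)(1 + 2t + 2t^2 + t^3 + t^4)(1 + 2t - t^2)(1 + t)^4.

(1 + 3t^2) has coefficients 1,0,3 for degrees 0…2.
(1 + 2t + 2t^2 + t^3 + t^4) has coefficients 1,2,2,1,1,0,0,0,0 for degrees 0…8.
Multiplying by (1 + 2t - t^2) gives running coefficients 1,4,5,3,1,1,-1,0,0 for degrees 0…8.
Finally multiplying by (1 + t)^4, the product of all factors after the first has coefficients 1,8,27,51,60,47,26,9,-1 for degrees 0…8.
[t^8] = 1·(-1) + 3·26 = 77.

77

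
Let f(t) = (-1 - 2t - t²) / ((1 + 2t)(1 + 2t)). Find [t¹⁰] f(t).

-3328

The denominator gives the recurrence a_n = −4a_(n−1) − 4a_(n−2) for n ≥ 3; the numerator fixes a_0 = -1, a_1 = 2, a_2 = -5.
Iterating: -1, 2, -5, 12, -28, 64, -144, 320, -704, 1536, -3328, so a_10 = -3328.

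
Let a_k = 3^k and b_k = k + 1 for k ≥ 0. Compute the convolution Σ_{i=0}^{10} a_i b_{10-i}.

132854

The convolution is the t^10 coefficient of A(t)B(t).
Σ = 1·11 + 3·10 + 9·9 + 27·8 + 81·7 + 243·6 + 729·5 + 2187·4 + 6561·3 + 19683·2 + 59049·1 = 132854.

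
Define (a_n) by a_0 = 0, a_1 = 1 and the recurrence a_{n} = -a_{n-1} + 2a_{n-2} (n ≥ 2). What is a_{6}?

-21

The ordinary generating function has denominator 1 + t - 2t^2.
Iterating the recurrence: a_0,…,a_{6} = 0, 1, -1, 3, -5, 11, -21.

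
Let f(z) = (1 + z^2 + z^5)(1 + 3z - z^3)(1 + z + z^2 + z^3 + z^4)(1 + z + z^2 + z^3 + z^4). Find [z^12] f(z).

(1 + z^2 + z^5) has coefficients 1,0,1,0,0,1 for degrees 0…5.
(1 + 3z - z^3) has coefficients 1,3,0,-1,0,0,0,0,0,0,0,0,0 for degrees 0…12.
Multiplying by (1 + z + z^2 + z^3 + z^4) gives running coefficients 1,4,4,3,3,2,-1,-1,0,0,0,0,0 for degrees 0…12.
Finally multiplying by (1 + z + z^2 + z^3 + z^4), the product of all factors after the first has coefficients 1,5,9,12,15,16,11,6,3,0,-2,-1,0 for degrees 0…12.
[z^12] = 1·0 + 1·(-2) + 1·6 = 4.

4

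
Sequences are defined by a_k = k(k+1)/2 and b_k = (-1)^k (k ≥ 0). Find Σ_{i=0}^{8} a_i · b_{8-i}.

The convolution is the x^8 coefficient of A(x)B(x).
Σ = 0·1 + 1·(-1) + 3·1 + 6·(-1) + 10·1 + 15·(-1) + 21·1 + 28·(-1) + 36·1 = 20.

20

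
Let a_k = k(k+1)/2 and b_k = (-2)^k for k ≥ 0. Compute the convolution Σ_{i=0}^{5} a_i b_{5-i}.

This is [x^5] in the product of the two ordinary generating functions.
Σ = 0·(-32) + 1·16 + 3·(-8) + 6·4 + 10·(-2) + 15·1 = 11.

11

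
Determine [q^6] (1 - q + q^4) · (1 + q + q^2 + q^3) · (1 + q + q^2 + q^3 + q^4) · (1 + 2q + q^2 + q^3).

6

(1 - q + q^4) has coefficients 1,-1,0,0,1 for degrees 0…4.
(1 + q + q^2 + q^3) has coefficients 1,1,1,1,0,0,0 for degrees 0…6.
Multiplying by (1 + q + q^2 + q^3 + q^4) gives running coefficients 1,2,3,4,4,3,2 for degrees 0…6.
Finally multiplying by (1 + 2q + q^2 + q^3), the product of all factors after the first has coefficients 1,4,8,13,17,18,16 for degrees 0…6.
[q^6] = 1·16 − 1·18 + 1·8 = 6.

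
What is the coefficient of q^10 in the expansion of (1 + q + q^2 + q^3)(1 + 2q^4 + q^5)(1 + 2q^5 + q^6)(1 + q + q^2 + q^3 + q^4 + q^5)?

(1 + q + q^2 + q^3) has coefficients 1,1,1,1 for degrees 0…3.
(1 + 2q^4 + q^5) has coefficients 1,0,0,0,2,1,0,0,0,0,0 for degrees 0…10.
Multiplying by (1 + 2q^5 + q^6) gives running coefficients 1,0,0,0,2,3,1,0,0,4,4 for degrees 0…10.
Finally multiplying by (1 + q + q^2 + q^3 + q^4 + q^5), the product of all factors after the first has coefficients 1,1,1,1,3,6,6,6,6,10,12 for degrees 0…10.
[q^10] = 1·12 + 1·10 + 1·6 + 1·6 = 34.

34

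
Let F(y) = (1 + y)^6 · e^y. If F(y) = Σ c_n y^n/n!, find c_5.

4051

The EGF product rule gives c_5 = Σ_{k_1+k_2=5} C(5; k_1,k_2) · ∏ g_i(k_i), where (1+y)^6 gives the falling factorial (6)_k; e^y gives (1)^k.
g_1(k) for k = 0…5: 1, 6, 30, 120, 360, 720.
g_2(k) for k = 0…5: 1, 1, 1, 1, 1, 1.
c_5 = Σ_k C(5,k)·g_1(k)·g_2(5−k) = 1·1·1 + 5·6·1 + 10·30·1 + 10·120·1 + 5·360·1 + 1·720·1 = 1 + 30 + 300 + 1200 + 1800 + 720 = 4051.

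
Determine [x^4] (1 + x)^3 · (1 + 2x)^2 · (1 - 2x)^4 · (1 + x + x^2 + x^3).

(1 + x)^3 has coefficients 1,3,3,1 for degrees 0…3.
(1 + 2x)^2 has coefficients 1,4,4,0,0 for degrees 0…4.
Multiplying by (1 - 2x)^4 gives running coefficients 1,-4,-4,32,-16 for degrees 0…4.
Finally multiplying by (1 + x + x^2 + x^3), the product of all factors after the first has coefficients 1,-3,-7,25,8 for degrees 0…4.
[x^4] = 1·8 + 3·25 + 3·(-7) + 1·(-3) = 59.

59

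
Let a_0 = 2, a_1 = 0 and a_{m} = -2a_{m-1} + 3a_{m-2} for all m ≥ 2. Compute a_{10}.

The ordinary generating function has denominator 1 + 2t - 3t^2.
Iterating the recurrence: a_0,…,a_{10} = 2, 0, 6, -12, 42, -120, 366, -1092, 3282, -9840, 29526.

29526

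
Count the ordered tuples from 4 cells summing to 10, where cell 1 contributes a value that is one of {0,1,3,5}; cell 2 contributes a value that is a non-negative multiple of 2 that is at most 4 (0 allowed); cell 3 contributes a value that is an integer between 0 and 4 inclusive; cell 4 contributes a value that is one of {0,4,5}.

18

The generating function for the choices is (1 + x + x³ + x⁵)·(1 + x² + x⁴)·(1 + x + x² + x³ + x⁴)·(1 + x⁴ + x⁵); the count is [x¹⁰].
(1 + x + x³ + x⁵) has coefficients 1,1,0,1,0,1 for degrees 0…5.
(1 + x² + x⁴) has coefficients 1,0,1,0,1,0,0,0,0,0,0 for degrees 0…10.
Multiplying by (1 + x + x² + x³ + x⁴) gives running coefficients 1,1,2,2,3,2,2,1,1,0,0 for degrees 0…10.
Finally multiplying by (1 + x⁴ + x⁵), the product of all factors after the first has coefficients 1,1,2,2,4,4,5,5,6,5,4 for degrees 0…10.
[x¹⁰] = 1·4 + 1·5 + 1·5 + 1·4 = 18.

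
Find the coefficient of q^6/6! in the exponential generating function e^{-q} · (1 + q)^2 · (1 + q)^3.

151

The EGF product rule gives c_6 = Σ_{k_1+k_2+k_3=6} C(6; k_1,k_2,k_3) · ∏ g_i(k_i), where e^{-q} gives (-1)^k; (1+q)^2 gives the falling factorial (2)_k; (1+q)^3 gives the falling factorial (3)_k.
g_1(k) for k = 0…6: 1, -1, 1, -1, 1, -1, 1.
g_2(k) for k = 0…6: 1, 2, 2, 0, 0, 0, 0.
g_3(k) for k = 0…6: 1, 3, 6, 6, 0, 0, 0.
First combine the last two factors: h(k) = Σ_j C(k,j)·g_2(j)·g_3(k−j) for k = 0…6: 1, 5, 20, 60, 120, 120, 0.
c_6 = Σ_k C(6,k)·g_1(k)·h(6−k) = 6·(-1)·120 + 15·1·120 + 20·(-1)·60 + 15·1·20 + 6·(-1)·5 + 1·1·1 = −720 + 1800 − 1200 + 300 − 30 + 1 = 151.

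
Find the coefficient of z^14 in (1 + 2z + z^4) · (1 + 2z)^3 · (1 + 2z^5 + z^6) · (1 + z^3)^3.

(1 + 2z + z^4) has coefficients 1,2,0,0,1 for degrees 0…4.
(1 + 2z)^3 has coefficients 1,6,12,8,0,0,0,0,0,0,0,0,0,0,0 for degrees 0…14.
Multiplying by (1 + 2z^5 + z^6) gives running coefficients 1,6,12,8,0,2,13,30,28,8,0,0,0,0,0 for degrees 0…14.
Finally multiplying by (1 + z^3)^3, the product of all factors after the first has coefficients 1,6,12,11,18,38,40,48,70,72,96,102,71,90,86 for degrees 0…14.
[z^14] = 1·86 + 2·90 + 1·96 = 362.

362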